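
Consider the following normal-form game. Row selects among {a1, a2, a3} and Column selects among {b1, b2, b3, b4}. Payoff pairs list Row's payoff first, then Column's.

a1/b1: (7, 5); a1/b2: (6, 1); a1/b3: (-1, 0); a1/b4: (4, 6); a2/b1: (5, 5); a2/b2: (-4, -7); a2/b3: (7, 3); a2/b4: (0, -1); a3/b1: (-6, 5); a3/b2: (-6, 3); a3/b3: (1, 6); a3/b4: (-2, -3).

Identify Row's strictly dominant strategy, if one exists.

None

Check whether one of Row's strategies beats all alternatives regardless of what the opponent does.
a1 is not dominant: against b3, a2 gives 7 > -1.
a2 is not dominant: against b1, a1 gives 7 > 5.
a3 is not dominant: against b1, a1 gives 7 > -6.
No single strategy is best against every opponent action.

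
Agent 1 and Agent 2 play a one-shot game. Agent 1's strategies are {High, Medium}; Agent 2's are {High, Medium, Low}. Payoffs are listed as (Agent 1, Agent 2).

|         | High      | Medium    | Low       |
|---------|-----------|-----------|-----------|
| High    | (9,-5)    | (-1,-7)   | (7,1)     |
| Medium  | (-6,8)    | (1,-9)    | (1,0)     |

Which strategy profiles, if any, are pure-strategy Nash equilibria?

A profile is a Nash equilibrium when each player is best-responding to the other.
Agent 1's best responses — vs High: High (payoff 9); vs Medium: Medium (payoff 1); vs Low: High (payoff 7).
Agent 2's best responses — vs High: Low (payoff 1); vs Medium: High (payoff 8).
The only mutual best response is (High, Low); neither player gains by switching there.

(High, Low)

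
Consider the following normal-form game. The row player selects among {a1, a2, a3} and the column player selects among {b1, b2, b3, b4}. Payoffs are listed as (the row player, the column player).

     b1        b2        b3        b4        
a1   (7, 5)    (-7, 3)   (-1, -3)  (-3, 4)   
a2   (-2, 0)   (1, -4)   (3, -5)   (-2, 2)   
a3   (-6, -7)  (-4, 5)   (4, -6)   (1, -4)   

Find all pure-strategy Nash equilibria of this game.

Find each player's best response to every opponent strategy; NE are the intersections.
The row player's best responses — vs b1: a1 (payoff 7); vs b2: a2 (payoff 1); vs b3: a3 (payoff 4); vs b4: a3 (payoff 1).
The column player's best responses — vs a1: b1 (payoff 5); vs a2: b4 (payoff 2); vs a3: b2 (payoff 5).
The only mutual best response is (a1, b1); neither player gains by switching there.

(a1, b1)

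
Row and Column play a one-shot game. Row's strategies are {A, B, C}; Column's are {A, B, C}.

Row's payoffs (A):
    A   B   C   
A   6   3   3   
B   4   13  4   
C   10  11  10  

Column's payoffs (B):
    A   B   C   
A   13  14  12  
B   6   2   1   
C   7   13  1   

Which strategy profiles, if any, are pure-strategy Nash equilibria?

A profile is a Nash equilibrium when each player is best-responding to the other.
Row's best responses — vs A: C (payoff 10); vs B: B (payoff 13); vs C: C (payoff 10).
Column's best responses — vs A: B (payoff 14); vs B: A (payoff 6); vs C: B (payoff 13).
No cell has both players best-responding. For instance, Row's best reply to A is C, but against C Column prefers B over A.

No pure-strategy Nash equilibrium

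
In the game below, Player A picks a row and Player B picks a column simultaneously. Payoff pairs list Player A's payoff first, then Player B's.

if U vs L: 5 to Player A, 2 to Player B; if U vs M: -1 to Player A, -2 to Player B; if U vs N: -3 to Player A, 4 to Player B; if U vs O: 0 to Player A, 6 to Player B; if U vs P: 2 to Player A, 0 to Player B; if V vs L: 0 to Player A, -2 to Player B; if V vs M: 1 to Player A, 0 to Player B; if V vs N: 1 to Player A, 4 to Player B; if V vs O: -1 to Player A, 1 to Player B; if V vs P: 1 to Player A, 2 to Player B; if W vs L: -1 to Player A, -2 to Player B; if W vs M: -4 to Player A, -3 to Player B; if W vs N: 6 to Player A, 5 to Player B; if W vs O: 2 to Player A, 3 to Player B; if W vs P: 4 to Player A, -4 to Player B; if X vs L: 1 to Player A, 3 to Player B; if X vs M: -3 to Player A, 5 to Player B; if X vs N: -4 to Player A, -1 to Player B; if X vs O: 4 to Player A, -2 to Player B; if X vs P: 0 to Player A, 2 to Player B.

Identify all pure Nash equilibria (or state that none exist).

A profile is a Nash equilibrium when each player is best-responding to the other.
Player A's best responses — vs L: U (payoff 5); vs M: V (payoff 1); vs N: W (payoff 6); vs O: X (payoff 4); vs P: W (payoff 4).
Player B's best responses — vs U: O (payoff 6); vs V: N (payoff 4); vs W: N (payoff 5); vs X: M (payoff 5).
The only mutual best response is (W, N); neither player gains by switching there.

(W, N)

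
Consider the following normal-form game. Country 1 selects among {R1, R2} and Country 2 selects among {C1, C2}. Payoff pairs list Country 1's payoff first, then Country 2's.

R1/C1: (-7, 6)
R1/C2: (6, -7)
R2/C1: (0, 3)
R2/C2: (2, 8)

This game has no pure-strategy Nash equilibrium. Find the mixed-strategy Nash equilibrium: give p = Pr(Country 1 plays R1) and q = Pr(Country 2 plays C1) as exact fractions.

In a mixed NE each player is indifferent between their pure strategies, so the opponent's mix sets the indifference.
Country 2 indifferent between C1 and C2: p·6 + (1−p)·3 = p·(-7) + (1−p)·8 ⟹ 3 + 3p = 8 + (-15)p ⟹ p = 5/18.
Country 1 indifferent between R1 and R2: q·(-7) + (1−q)·6 = q·0 + (1−q)·2 ⟹ 6 + (-13)q = 2 + (-2)q ⟹ q = 4/11.

p = 5/18, q = 4/11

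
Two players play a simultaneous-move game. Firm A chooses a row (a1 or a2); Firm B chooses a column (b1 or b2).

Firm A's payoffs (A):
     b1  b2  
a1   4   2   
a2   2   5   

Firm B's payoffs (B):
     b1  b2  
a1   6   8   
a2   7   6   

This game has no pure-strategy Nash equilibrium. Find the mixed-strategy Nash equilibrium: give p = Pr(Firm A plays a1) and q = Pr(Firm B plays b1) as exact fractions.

In a mixed NE each player is indifferent between their pure strategies, so the opponent's mix sets the indifference.
Firm B indifferent between b1 and b2: p·6 + (1−p)·7 = p·8 + (1−p)·6 ⟹ 7 + (-1)p = 6 + 2p ⟹ p = 1/3.
Firm A indifferent between a1 and a2: q·4 + (1−q)·2 = q·2 + (1−q)·5 ⟹ 2 + 2q = 5 + (-3)q ⟹ q = 3/5.

p = 1/3, q = 3/5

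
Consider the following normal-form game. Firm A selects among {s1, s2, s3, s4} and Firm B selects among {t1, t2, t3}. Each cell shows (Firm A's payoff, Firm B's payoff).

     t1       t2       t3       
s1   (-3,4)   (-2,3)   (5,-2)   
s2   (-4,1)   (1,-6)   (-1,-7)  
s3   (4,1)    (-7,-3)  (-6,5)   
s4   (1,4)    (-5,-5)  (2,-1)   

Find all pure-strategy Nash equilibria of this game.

No pure-strategy Nash equilibrium

A profile is a Nash equilibrium when each player is best-responding to the other.
Firm A's best responses — vs t1: s3 (payoff 4); vs t2: s2 (payoff 1); vs t3: s1 (payoff 5).
Firm B's best responses — vs s1: t1 (payoff 4); vs s2: t1 (payoff 1); vs s3: t3 (payoff 5); vs s4: t1 (payoff 4).
No cell has both players best-responding. For instance, Firm A's best reply to t2 is s2, but against s2 Firm B prefers t1 over t2.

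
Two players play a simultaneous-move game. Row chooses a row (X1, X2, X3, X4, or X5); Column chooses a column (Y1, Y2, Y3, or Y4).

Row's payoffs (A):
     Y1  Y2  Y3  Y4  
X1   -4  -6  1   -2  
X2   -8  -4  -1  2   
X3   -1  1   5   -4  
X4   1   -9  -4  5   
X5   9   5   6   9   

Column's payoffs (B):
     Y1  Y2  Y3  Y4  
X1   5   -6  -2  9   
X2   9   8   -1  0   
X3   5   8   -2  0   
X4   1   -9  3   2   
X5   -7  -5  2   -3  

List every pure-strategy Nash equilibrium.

(X5, Y3)

Check mutual best responses: a cell is a NE iff neither player can gain by unilaterally deviating.
Row's best responses — vs Y1: X5 (payoff 9); vs Y2: X5 (payoff 5); vs Y3: X5 (payoff 6); vs Y4: X5 (payoff 9).
Column's best responses — vs X1: Y4 (payoff 9); vs X2: Y1 (payoff 9); vs X3: Y2 (payoff 8); vs X4: Y3 (payoff 3); vs X5: Y3 (payoff 2).
The only mutual best response is (X5, Y3); neither player gains by switching there.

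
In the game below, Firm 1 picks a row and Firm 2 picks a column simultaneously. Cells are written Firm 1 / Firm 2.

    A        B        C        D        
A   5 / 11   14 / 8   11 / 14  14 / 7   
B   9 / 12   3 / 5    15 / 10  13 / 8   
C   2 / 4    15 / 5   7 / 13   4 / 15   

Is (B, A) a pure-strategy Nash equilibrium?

Yes

Holding Firm 2 at A: Firm 1 gets 9 from B, versus 5 from A, 2 from C. No profitable deviation for Firm 1.
Holding Firm 1 at B: Firm 2 gets 12 from A, versus 5 from B, 10 from C, 8 from D. No profitable deviation for Firm 2 either.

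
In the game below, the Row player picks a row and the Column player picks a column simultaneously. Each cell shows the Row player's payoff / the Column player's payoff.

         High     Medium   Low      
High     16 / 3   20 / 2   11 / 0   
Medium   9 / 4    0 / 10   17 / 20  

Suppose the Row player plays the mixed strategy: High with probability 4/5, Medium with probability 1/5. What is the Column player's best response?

Low

The Column player's best reply maximizes expected payoff against the mix.
High: (4/5)·3 + (1/5)·4 = 16/5
Medium: (4/5)·2 + (1/5)·10 = 18/5
Low: (4/5)·0 + (1/5)·20 = 4
Highest expected payoff is 4, from Low.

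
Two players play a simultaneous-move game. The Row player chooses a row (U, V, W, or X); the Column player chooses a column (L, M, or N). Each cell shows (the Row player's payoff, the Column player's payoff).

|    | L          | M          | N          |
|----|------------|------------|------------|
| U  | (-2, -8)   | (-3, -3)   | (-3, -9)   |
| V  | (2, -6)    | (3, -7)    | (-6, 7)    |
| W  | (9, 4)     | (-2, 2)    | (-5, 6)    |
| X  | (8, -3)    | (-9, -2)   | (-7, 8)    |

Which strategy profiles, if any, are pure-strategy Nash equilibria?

A profile is a Nash equilibrium when each player is best-responding to the other.
The Row player's best responses — vs L: W (payoff 9); vs M: V (payoff 3); vs N: U (payoff -3).
The Column player's best responses — vs U: M (payoff -3); vs V: N (payoff 7); vs W: N (payoff 6); vs X: N (payoff 8).
No cell has both players best-responding. For instance, the Row player's best reply to N is U, but against U the Column player prefers M over N.

None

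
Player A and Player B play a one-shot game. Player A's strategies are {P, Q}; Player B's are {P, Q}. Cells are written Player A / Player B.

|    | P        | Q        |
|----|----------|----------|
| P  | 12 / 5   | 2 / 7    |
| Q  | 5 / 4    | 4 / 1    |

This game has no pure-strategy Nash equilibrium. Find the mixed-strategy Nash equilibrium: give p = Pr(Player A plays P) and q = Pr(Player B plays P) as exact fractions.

Each player's mixing probability is pinned down by making the *other* player indifferent.
Player B indifferent between P and Q: p·5 + (1−p)·4 = p·7 + (1−p)·1 ⟹ 4 + 1p = 1 + 6p ⟹ p = 3/5.
Player A indifferent between P and Q: q·12 + (1−q)·2 = q·5 + (1−q)·4 ⟹ 2 + 10q = 4 + 1q ⟹ q = 2/9.

p = 3/5, q = 2/9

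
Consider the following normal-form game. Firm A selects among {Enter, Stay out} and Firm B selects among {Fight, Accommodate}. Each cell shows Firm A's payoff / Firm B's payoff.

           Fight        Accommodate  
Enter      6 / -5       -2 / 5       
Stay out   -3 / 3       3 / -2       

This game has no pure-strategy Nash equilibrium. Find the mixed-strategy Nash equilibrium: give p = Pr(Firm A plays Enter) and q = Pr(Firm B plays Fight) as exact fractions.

p = 1/3, q = 5/14

Each player's mixing probability is pinned down by making the *other* player indifferent.
Firm B indifferent between Fight and Accommodate: p·(-5) + (1−p)·3 = p·5 + (1−p)·(-2) ⟹ 3 + (-8)p = (-2) + 7p ⟹ p = 1/3.
Firm A indifferent between Enter and Stay out: q·6 + (1−q)·(-2) = q·(-3) + (1−q)·3 ⟹ (-2) + 8q = 3 + (-6)q ⟹ q = 5/14.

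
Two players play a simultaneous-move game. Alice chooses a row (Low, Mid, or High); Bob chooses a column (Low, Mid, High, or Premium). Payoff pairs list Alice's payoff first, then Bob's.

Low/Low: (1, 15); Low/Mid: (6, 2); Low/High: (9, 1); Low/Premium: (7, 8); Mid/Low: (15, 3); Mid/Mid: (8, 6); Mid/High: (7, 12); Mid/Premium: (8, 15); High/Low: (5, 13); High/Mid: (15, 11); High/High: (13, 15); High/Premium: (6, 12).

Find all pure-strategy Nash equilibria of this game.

Check mutual best responses: a cell is a NE iff neither player can gain by unilaterally deviating.
Alice's best responses — vs Low: Mid (payoff 15); vs Mid: High (payoff 15); vs High: High (payoff 13); vs Premium: Mid (payoff 8).
Bob's best responses — vs Low: Low (payoff 15); vs Mid: Premium (payoff 15); vs High: High (payoff 15).
Mutual best responses occur at (Mid, Premium) and (High, High); at each, neither player gains by switching.

(Mid, Premium) and (High, High)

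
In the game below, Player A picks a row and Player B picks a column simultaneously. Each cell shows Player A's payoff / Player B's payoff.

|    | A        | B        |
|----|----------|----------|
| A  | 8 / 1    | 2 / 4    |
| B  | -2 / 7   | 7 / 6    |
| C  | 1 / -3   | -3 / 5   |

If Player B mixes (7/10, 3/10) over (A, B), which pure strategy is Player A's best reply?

Player A's best reply maximizes expected payoff against the mix.
A: (7/10)·8 + (3/10)·2 = 31/5
B: (7/10)·(-2) + (3/10)·7 = 7/10
C: (7/10)·1 + (3/10)·(-3) = -1/5
Highest expected payoff is 31/5, from A.

A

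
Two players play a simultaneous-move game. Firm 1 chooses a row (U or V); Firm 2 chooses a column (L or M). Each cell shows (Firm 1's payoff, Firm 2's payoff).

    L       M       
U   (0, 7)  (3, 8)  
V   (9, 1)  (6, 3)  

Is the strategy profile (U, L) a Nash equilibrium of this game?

Holding Firm 2 at L: Firm 1 gets 0 from U but could get 9 by switching to V. Firm 1 has a profitable deviation.

No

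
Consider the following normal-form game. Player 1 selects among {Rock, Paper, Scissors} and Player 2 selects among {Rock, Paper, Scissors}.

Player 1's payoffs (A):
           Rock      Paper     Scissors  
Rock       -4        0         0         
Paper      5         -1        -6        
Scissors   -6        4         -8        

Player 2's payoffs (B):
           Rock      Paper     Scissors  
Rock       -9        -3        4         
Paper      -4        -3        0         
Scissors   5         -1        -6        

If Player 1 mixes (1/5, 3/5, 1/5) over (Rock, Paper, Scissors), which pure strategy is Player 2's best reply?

Player 2's best reply maximizes expected payoff against the mix.
Rock: (1/5)·(-9) + (3/5)·(-4) + (1/5)·5 = -16/5
Paper: (1/5)·(-3) + (3/5)·(-3) + (1/5)·(-1) = -13/5
Scissors: (1/5)·4 + (3/5)·0 + (1/5)·(-6) = -2/5
Highest expected payoff is -2/5, from Scissors.

Scissors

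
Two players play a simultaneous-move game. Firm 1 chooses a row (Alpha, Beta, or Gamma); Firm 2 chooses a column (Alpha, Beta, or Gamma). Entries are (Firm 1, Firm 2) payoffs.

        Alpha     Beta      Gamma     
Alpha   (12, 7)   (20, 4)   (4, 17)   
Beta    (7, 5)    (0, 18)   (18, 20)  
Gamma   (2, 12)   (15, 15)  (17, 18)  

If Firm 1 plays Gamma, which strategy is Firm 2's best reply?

With Firm 1 fixed at Gamma, Firm 2's payoffs are: Alpha → 12, Beta → 15, Gamma → 18.
The maximum is 18, achieved by Gamma.

Gamma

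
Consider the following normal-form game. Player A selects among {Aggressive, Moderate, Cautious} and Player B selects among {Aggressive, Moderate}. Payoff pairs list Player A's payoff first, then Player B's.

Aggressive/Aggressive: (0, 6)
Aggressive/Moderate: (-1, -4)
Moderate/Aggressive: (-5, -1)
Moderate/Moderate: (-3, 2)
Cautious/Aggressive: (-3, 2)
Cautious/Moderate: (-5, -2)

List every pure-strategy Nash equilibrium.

(Aggressive, Aggressive)

A profile is a Nash equilibrium when each player is best-responding to the other.
Player A's best responses — vs Aggressive: Aggressive (payoff 0); vs Moderate: Aggressive (payoff -1).
Player B's best responses — vs Aggressive: Aggressive (payoff 6); vs Moderate: Moderate (payoff 2); vs Cautious: Aggressive (payoff 2).
The only mutual best response is (Aggressive, Aggressive); neither player gains by switching there.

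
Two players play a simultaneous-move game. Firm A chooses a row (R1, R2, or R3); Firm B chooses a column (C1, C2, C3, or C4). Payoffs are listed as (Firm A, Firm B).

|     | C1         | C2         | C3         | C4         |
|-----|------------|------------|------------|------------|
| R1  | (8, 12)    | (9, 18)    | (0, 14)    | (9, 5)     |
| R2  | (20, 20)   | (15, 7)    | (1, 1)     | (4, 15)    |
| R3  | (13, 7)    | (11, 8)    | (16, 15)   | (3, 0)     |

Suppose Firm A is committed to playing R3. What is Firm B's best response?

C3

With Firm A fixed at R3, Firm B's payoffs are: C1 → 7, C2 → 8, C3 → 15, C4 → 0.
The maximum is 15, achieved by C3.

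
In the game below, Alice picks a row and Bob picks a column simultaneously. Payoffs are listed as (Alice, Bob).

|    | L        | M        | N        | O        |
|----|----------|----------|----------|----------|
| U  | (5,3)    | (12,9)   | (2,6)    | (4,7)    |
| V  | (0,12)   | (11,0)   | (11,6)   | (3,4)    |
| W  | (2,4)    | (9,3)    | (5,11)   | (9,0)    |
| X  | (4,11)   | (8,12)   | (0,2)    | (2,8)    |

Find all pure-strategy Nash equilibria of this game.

(U, M)

Find each player's best response to every opponent strategy; NE are the intersections.
Alice's best responses — vs L: U (payoff 5); vs M: U (payoff 12); vs N: V (payoff 11); vs O: W (payoff 9).
Bob's best responses — vs U: M (payoff 9); vs V: L (payoff 12); vs W: N (payoff 11); vs X: M (payoff 12).
The only mutual best response is (U, M); neither player gains by switching there.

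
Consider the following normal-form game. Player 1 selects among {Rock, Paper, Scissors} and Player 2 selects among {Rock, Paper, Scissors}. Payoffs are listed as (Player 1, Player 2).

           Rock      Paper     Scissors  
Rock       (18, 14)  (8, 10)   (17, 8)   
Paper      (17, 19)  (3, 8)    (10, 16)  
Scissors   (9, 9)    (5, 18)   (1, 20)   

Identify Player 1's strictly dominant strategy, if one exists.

Rock

Check whether one of Player 1's strategies beats all alternatives regardless of what the opponent does.
Rock strictly dominates: vs Rock: 18 > each of {17, 9}; vs Paper: 8 > each of {3, 5}; vs Scissors: 17 > each of {10, 1}.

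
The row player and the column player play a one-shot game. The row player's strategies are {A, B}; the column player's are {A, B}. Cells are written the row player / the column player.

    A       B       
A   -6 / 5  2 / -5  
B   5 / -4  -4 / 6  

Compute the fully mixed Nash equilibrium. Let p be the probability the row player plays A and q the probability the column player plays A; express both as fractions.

In a mixed NE each player is indifferent between their pure strategies, so the opponent's mix sets the indifference.
The column player indifferent between A and B: p·5 + (1−p)·(-4) = p·(-5) + (1−p)·6 ⟹ (-4) + 9p = 6 + (-11)p ⟹ p = 1/2.
The row player indifferent between A and B: q·(-6) + (1−q)·2 = q·5 + (1−q)·(-4) ⟹ 2 + (-8)q = (-4) + 9q ⟹ q = 6/17.

p = 1/2, q = 6/17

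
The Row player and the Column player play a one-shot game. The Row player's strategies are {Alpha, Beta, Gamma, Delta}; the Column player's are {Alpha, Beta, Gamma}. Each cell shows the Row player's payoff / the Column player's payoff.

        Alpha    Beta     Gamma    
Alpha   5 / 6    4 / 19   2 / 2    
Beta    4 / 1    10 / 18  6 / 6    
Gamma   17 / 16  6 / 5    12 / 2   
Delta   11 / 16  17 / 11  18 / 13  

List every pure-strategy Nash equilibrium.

(Gamma, Alpha)

A profile is a Nash equilibrium when each player is best-responding to the other.
The Row player's best responses — vs Alpha: Gamma (payoff 17); vs Beta: Delta (payoff 17); vs Gamma: Delta (payoff 18).
The Column player's best responses — vs Alpha: Beta (payoff 19); vs Beta: Beta (payoff 18); vs Gamma: Alpha (payoff 16); vs Delta: Alpha (payoff 16).
The only mutual best response is (Gamma, Alpha); neither player gains by switching there.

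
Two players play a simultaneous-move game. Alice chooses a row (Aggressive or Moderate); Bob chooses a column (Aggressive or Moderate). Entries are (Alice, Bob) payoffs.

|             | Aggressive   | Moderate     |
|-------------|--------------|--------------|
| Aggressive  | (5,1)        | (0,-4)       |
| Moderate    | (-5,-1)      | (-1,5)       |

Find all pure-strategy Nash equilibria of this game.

A profile is a Nash equilibrium when each player is best-responding to the other.
Alice's best responses — vs Aggressive: Aggressive (payoff 5); vs Moderate: Aggressive (payoff 0).
Bob's best responses — vs Aggressive: Aggressive (payoff 1); vs Moderate: Moderate (payoff 5).
The only mutual best response is (Aggressive, Aggressive); neither player gains by switching there.

(Aggressive, Aggressive)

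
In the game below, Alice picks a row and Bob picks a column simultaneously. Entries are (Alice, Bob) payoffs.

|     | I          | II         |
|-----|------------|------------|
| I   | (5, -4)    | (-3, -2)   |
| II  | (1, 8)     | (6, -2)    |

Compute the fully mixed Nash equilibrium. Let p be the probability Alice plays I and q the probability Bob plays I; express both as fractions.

p = 5/6, q = 9/13

In a mixed NE each player is indifferent between their pure strategies, so the opponent's mix sets the indifference.
Bob indifferent between I and II: p·(-4) + (1−p)·8 = p·(-2) + (1−p)·(-2) ⟹ 8 + (-12)p = (-2) + 0p ⟹ p = 5/6.
Alice indifferent between I and II: q·5 + (1−q)·(-3) = q·1 + (1−q)·6 ⟹ (-3) + 8q = 6 + (-5)q ⟹ q = 9/13.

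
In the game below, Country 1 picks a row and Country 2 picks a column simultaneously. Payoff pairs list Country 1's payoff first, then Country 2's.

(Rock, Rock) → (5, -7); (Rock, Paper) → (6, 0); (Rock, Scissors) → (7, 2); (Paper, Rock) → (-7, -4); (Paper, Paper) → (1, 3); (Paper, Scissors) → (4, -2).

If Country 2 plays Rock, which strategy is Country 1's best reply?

With Country 2 fixed at Rock, Country 1's payoffs are: Rock → 5, Paper → -7.
The maximum is 5, achieved by Rock.

Rock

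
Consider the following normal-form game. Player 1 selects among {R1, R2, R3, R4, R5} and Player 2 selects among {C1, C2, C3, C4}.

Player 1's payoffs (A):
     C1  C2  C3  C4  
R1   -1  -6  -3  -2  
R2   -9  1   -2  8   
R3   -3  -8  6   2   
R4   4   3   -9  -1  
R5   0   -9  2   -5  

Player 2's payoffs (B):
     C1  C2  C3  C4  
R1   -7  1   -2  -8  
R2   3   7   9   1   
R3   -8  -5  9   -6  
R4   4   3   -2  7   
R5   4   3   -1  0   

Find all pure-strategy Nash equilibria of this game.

(R3, C3)

Find each player's best response to every opponent strategy; NE are the intersections.
Player 1's best responses — vs C1: R4 (payoff 4); vs C2: R4 (payoff 3); vs C3: R3 (payoff 6); vs C4: R2 (payoff 8).
Player 2's best responses — vs R1: C2 (payoff 1); vs R2: C3 (payoff 9); vs R3: C3 (payoff 9); vs R4: C4 (payoff 7); vs R5: C1 (payoff 4).
The only mutual best response is (R3, C3); neither player gains by switching there.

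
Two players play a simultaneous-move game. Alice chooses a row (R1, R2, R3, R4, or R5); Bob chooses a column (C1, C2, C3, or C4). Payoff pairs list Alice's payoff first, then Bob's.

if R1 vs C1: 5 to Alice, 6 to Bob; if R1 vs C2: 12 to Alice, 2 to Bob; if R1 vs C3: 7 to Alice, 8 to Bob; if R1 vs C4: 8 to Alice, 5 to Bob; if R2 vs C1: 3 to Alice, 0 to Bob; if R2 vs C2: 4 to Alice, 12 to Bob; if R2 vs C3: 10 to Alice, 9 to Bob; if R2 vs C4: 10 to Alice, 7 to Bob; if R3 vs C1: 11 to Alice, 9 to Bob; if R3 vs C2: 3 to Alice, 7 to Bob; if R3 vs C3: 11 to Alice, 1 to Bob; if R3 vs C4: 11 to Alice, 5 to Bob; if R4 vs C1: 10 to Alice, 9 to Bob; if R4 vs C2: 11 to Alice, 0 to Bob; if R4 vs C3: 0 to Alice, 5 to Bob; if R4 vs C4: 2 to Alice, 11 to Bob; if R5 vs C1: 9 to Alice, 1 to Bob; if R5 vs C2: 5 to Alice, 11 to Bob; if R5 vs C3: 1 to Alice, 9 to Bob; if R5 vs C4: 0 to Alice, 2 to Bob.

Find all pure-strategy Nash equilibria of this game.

(R3, C1)

Check mutual best responses: a cell is a NE iff neither player can gain by unilaterally deviating.
Alice's best responses — vs C1: R3 (payoff 11); vs C2: R1 (payoff 12); vs C3: R3 (payoff 11); vs C4: R3 (payoff 11).
Bob's best responses — vs R1: C3 (payoff 8); vs R2: C2 (payoff 12); vs R3: C1 (payoff 9); vs R4: C4 (payoff 11); vs R5: C2 (payoff 11).
The only mutual best response is (R3, C1); neither player gains by switching there.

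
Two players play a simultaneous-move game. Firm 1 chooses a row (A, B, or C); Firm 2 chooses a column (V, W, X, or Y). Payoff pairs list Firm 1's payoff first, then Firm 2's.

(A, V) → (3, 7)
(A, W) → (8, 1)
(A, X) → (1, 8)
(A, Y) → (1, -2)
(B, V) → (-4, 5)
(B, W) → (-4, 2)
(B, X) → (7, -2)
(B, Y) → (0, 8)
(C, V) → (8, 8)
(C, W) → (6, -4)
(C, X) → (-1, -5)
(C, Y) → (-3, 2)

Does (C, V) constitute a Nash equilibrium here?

Holding Firm 2 at V: Firm 1 gets 8 from C, versus 3 from A, -4 from B. No profitable deviation for Firm 1.
Holding Firm 1 at C: Firm 2 gets 8 from V, versus -4 from W, -5 from X, 2 from Y. No profitable deviation for Firm 2 either.

Yes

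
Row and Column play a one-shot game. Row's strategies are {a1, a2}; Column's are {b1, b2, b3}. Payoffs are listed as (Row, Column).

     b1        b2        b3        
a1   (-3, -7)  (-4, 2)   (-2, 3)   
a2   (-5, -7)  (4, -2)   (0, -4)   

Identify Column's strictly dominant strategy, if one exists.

None

A strategy is strictly dominant if it gives Column a strictly higher payoff than every other strategy, against every choice by the opponent.
b1 is not dominant: against a1, b2 gives 2 > -7.
b2 is not dominant: against a1, b3 gives 3 > 2.
b3 is not dominant: against a2, b2 gives -2 > -4.
No single strategy is best against every opponent action.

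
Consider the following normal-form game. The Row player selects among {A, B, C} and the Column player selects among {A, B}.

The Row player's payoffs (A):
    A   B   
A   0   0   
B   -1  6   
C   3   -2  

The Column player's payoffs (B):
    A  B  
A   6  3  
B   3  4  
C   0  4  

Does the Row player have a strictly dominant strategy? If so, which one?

None

Check whether one of the Row player's strategies beats all alternatives regardless of what the opponent does.
A is not dominant: against A, C gives 3 > 0.
B is not dominant: against A, A gives 0 > -1.
C is not dominant: against B, A gives 0 > -2.
No single strategy is best against every opponent action.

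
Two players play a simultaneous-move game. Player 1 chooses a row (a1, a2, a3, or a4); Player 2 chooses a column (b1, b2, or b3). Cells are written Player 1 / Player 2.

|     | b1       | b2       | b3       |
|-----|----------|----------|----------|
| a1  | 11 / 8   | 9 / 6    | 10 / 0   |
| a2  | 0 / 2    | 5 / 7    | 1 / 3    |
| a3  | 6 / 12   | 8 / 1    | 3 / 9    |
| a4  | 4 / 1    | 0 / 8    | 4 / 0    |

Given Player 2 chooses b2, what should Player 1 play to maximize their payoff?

With Player 2 fixed at b2, Player 1's payoffs are: a1 → 9, a2 → 5, a3 → 8, a4 → 0.
The maximum is 9, achieved by a1.

a1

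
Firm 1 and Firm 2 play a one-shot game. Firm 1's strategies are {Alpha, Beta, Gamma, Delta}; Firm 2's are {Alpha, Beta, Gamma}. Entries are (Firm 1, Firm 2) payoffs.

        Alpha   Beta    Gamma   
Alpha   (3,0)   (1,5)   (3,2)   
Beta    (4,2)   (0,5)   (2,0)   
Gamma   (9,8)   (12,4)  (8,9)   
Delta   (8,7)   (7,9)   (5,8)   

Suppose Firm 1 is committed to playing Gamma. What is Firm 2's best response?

Gamma

With Firm 1 fixed at Gamma, Firm 2's payoffs are: Alpha → 8, Beta → 4, Gamma → 9.
The maximum is 9, achieved by Gamma.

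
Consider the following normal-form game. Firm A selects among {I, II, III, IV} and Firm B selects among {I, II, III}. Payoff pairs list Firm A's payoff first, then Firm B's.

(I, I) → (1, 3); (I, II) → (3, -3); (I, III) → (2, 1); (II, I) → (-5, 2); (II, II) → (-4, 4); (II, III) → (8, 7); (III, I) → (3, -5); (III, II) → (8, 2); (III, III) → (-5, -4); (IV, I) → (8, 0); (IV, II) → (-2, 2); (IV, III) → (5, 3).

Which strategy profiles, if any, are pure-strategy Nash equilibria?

A profile is a Nash equilibrium when each player is best-responding to the other.
Firm A's best responses — vs I: IV (payoff 8); vs II: III (payoff 8); vs III: II (payoff 8).
Firm B's best responses — vs I: I (payoff 3); vs II: III (payoff 7); vs III: II (payoff 2); vs IV: III (payoff 3).
Mutual best responses occur at (II, III) and (III, II); at each, neither player gains by switching.

(II, III) and (III, II)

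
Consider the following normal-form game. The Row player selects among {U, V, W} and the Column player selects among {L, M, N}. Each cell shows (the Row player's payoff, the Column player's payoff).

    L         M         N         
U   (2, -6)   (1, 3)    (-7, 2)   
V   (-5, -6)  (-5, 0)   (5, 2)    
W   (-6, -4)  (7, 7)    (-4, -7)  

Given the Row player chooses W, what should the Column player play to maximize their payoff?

With the Row player fixed at W, the Column player's payoffs are: L → -4, M → 7, N → -7.
The maximum is 7, achieved by M.

M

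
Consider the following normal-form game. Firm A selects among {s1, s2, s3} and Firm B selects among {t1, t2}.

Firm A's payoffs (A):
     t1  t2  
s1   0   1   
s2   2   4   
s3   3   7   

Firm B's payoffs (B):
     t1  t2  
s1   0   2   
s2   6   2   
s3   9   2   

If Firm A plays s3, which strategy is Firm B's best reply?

With Firm A fixed at s3, Firm B's payoffs are: t1 → 9, t2 → 2.
The maximum is 9, achieved by t1.

t1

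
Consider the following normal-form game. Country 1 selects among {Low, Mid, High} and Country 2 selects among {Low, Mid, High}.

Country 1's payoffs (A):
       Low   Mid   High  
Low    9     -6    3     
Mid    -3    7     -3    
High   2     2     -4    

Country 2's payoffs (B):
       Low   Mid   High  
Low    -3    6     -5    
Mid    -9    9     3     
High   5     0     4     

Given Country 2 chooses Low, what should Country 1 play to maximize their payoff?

Low

With Country 2 fixed at Low, Country 1's payoffs are: Low → 9, Mid → -3, High → 2.
The maximum is 9, achieved by Low.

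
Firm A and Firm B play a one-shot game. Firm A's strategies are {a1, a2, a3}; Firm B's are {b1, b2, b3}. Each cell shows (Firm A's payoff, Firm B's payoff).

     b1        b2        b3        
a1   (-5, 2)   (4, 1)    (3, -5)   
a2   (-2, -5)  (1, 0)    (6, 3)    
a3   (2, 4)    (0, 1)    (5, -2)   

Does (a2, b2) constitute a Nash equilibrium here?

Holding Firm B at b2: Firm A gets 1 from a2 but could get 4 by switching to a1. Firm A has a profitable deviation.

No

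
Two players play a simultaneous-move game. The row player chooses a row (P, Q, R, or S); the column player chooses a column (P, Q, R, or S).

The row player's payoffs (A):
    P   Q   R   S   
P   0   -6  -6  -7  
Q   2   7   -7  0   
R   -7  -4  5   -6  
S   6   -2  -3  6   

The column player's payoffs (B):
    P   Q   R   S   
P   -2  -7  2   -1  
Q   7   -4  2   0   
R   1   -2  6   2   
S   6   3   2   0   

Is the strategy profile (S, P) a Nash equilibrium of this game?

Holding the column player at P: the row player gets 6 from S, versus 0 from P, 2 from Q, -7 from R. No profitable deviation for the row player.
Holding the row player at S: the column player gets 6 from P, versus 3 from Q, 2 from R, 0 from S. No profitable deviation for the column player either.

Yes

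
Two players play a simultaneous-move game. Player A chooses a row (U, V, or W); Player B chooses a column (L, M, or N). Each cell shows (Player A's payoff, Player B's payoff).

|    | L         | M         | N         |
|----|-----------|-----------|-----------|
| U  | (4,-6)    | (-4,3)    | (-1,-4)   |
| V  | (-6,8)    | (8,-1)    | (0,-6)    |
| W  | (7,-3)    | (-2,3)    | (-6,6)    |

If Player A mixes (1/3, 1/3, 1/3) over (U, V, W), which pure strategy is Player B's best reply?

Compute Player B's expected payoff from each pure strategy against the given mix.
L: (1/3)·(-6) + (1/3)·8 + (1/3)·(-3) = -1/3
M: (1/3)·3 + (1/3)·(-1) + (1/3)·3 = 5/3
N: (1/3)·(-4) + (1/3)·(-6) + (1/3)·6 = -4/3
Highest expected payoff is 5/3, from M.

M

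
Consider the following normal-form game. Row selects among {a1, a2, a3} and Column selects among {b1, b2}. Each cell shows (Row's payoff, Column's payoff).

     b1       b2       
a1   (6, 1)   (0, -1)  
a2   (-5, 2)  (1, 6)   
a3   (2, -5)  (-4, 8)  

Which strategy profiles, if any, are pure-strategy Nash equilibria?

A profile is a Nash equilibrium when each player is best-responding to the other.
Row's best responses — vs b1: a1 (payoff 6); vs b2: a2 (payoff 1).
Column's best responses — vs a1: b1 (payoff 1); vs a2: b2 (payoff 6); vs a3: b2 (payoff 8).
Mutual best responses occur at (a1, b1) and (a2, b2); at each, neither player gains by switching.

(a1, b1) and (a2, b2)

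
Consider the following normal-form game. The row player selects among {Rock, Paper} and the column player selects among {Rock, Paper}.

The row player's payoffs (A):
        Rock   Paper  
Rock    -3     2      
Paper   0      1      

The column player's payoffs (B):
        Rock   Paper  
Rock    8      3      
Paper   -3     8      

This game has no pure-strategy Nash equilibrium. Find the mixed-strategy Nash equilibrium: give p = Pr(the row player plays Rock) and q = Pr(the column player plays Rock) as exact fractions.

Each player's mixing probability is pinned down by making the *other* player indifferent.
The column player indifferent between Rock and Paper: p·8 + (1−p)·(-3) = p·3 + (1−p)·8 ⟹ (-3) + 11p = 8 + (-5)p ⟹ p = 11/16.
The row player indifferent between Rock and Paper: q·(-3) + (1−q)·2 = q·0 + (1−q)·1 ⟹ 2 + (-5)q = 1 + (-1)q ⟹ q = 1/4.

p = 11/16, q = 1/4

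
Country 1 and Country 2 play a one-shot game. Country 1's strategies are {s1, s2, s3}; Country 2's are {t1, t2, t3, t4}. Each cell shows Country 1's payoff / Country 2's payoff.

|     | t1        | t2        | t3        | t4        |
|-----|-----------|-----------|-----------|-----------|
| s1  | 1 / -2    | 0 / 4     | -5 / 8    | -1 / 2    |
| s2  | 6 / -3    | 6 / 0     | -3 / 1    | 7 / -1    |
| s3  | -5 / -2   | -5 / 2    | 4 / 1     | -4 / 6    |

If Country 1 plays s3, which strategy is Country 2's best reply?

With Country 1 fixed at s3, Country 2's payoffs are: t1 → -2, t2 → 2, t3 → 1, t4 → 6.
The maximum is 6, achieved by t4.

t4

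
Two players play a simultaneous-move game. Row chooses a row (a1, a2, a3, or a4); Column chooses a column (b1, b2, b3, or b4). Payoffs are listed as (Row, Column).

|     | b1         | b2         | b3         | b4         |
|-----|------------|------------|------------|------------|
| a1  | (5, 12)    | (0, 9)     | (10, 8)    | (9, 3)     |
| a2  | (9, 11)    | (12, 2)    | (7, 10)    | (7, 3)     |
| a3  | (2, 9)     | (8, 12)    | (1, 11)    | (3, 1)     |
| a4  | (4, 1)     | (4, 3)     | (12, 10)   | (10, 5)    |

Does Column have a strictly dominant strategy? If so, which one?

Check whether one of Column's strategies beats all alternatives regardless of what the opponent does.
b1 is not dominant: against a3, b2 gives 12 > 9.
b2 is not dominant: against a1, b1 gives 12 > 9.
b3 is not dominant: against a1, b1 gives 12 > 8.
b4 is not dominant: against a1, b1 gives 12 > 3.
No single strategy is best against every opponent action.

None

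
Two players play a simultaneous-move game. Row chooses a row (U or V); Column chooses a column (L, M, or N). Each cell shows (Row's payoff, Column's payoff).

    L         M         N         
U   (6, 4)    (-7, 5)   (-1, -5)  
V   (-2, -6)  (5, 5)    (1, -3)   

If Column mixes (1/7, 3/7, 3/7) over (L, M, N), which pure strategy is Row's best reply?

V

Row's best reply maximizes expected payoff against the mix.
U: (1/7)·6 + (3/7)·(-7) + (3/7)·(-1) = -18/7
V: (1/7)·(-2) + (3/7)·5 + (3/7)·1 = 16/7
Highest expected payoff is 16/7, from V.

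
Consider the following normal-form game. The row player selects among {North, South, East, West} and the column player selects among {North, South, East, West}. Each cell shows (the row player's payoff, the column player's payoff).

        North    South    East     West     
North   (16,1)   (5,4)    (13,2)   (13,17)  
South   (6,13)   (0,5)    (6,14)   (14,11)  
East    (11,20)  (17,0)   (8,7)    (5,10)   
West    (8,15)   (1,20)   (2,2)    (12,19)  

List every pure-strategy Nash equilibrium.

There is no pure-strategy Nash equilibrium

Find each player's best response to every opponent strategy; NE are the intersections.
The row player's best responses — vs North: North (payoff 16); vs South: East (payoff 17); vs East: North (payoff 13); vs West: South (payoff 14).
The column player's best responses — vs North: West (payoff 17); vs South: East (payoff 14); vs East: North (payoff 20); vs West: South (payoff 20).
No cell has both players best-responding. For instance, the row player's best reply to East is North, but against North the column player prefers West over East.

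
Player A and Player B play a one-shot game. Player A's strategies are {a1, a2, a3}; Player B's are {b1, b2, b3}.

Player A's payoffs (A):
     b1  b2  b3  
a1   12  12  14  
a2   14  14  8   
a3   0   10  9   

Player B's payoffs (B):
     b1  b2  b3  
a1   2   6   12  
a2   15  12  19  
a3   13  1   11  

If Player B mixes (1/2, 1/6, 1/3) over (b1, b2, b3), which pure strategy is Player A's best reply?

a1

Player A's best reply maximizes expected payoff against the mix.
a1: (1/2)·12 + (1/6)·12 + (1/3)·14 = 38/3
a2: (1/2)·14 + (1/6)·14 + (1/3)·8 = 12
a3: (1/2)·0 + (1/6)·10 + (1/3)·9 = 14/3
Highest expected payoff is 38/3, from a1.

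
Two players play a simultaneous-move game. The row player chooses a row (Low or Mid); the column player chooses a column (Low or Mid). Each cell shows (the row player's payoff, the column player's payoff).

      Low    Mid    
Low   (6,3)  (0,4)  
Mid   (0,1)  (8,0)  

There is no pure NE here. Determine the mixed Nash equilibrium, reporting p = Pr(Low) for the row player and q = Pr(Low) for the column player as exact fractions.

Each player's mixing probability is pinned down by making the *other* player indifferent.
The column player indifferent between Low and Mid: p·3 + (1−p)·1 = p·4 + (1−p)·0 ⟹ 1 + 2p = 0 + 4p ⟹ p = 1/2.
The row player indifferent between Low and Mid: q·6 + (1−q)·0 = q·0 + (1−q)·8 ⟹ 0 + 6q = 8 + (-8)q ⟹ q = 4/7.

p = 1/2, q = 4/7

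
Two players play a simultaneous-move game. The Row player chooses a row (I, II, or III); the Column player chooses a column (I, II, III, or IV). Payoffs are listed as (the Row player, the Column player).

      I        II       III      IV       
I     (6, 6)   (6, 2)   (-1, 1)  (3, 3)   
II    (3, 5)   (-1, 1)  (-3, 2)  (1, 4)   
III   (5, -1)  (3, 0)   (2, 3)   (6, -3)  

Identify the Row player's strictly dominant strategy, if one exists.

Check whether one of the Row player's strategies beats all alternatives regardless of what the opponent does.
I is not dominant: against III, III gives 2 > -1.
II is not dominant: against I, I gives 6 > 3.
III is not dominant: against I, I gives 6 > 5.
No single strategy is best against every opponent action.

No strictly dominant strategy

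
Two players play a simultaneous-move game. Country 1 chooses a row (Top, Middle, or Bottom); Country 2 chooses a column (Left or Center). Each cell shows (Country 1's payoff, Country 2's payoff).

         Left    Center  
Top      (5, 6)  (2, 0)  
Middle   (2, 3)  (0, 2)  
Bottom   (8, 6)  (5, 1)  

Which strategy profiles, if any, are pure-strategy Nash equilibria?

(Bottom, Left)

Find each player's best response to every opponent strategy; NE are the intersections.
Country 1's best responses — vs Left: Bottom (payoff 8); vs Center: Bottom (payoff 5).
Country 2's best responses — vs Top: Left (payoff 6); vs Middle: Left (payoff 3); vs Bottom: Left (payoff 6).
The only mutual best response is (Bottom, Left); neither player gains by switching there.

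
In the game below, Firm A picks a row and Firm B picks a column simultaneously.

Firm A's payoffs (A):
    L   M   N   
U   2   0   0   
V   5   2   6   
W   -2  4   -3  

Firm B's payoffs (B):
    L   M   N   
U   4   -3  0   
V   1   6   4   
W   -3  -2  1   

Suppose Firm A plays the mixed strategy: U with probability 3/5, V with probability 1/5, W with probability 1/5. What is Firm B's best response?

L

Firm B's best reply maximizes expected payoff against the mix.
L: (3/5)·4 + (1/5)·1 + (1/5)·(-3) = 2
M: (3/5)·(-3) + (1/5)·6 + (1/5)·(-2) = -1
N: (3/5)·0 + (1/5)·4 + (1/5)·1 = 1
Highest expected payoff is 2, from L.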